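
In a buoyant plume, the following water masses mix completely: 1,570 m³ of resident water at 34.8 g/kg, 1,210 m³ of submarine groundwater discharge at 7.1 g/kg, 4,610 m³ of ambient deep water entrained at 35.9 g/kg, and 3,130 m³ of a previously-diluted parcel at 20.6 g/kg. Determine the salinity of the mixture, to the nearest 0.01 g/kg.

Weighted by volume,
salt = 1,570×34.8 + 1,210×7.1 + 4,610×35.9 + 3,130×20.6 = 54,636 + 8,591 + 165,499 + 64,478 = 293,204
volume = 1,570 + 1,210 + 4,610 + 3,130 = 10,520 m³
S = 293,204 / 10,520 = 27.8711 g/kg

27.87 g/kg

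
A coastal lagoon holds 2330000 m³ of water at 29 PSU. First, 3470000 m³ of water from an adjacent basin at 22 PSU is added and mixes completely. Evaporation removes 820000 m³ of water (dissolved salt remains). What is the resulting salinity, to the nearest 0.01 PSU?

28.90 PSU

After mixing: salt = 2,330,000×29 + 3,470,000×22 = 143,910,000; volume = 5,800,000 m³
After evaporation: salt unchanged = 143,910,000; volume = 5,800,000 − 820,000 = 4,980,000 m³
S = 143,910,000 / 4,980,000 = 28.8976 PSU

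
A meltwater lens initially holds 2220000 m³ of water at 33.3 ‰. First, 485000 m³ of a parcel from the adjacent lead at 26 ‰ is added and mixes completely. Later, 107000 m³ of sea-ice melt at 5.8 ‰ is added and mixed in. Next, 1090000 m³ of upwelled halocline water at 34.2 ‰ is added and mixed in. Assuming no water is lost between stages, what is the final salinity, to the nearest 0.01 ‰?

31.89 ‰

Salt balance:
Initial salt = 2,220,000×33.3 = 73,926,000
After stage 1: salt = 73,926,000 + 485,000×26 = 86,536,000; volume = 2,705,000 m³; S = 31.991 ‰
After stage 2: salt = 86,536,000 + 107,000×5.8 = 87,156,600; volume = 2,812,000 m³; S = 30.995 ‰
After stage 3: salt = 87,156,600 + 1,090,000×34.2 = 124,434,600; volume = 3,902,000 m³
S = 124,434,600 / 3,902,000 = 31.89 ‰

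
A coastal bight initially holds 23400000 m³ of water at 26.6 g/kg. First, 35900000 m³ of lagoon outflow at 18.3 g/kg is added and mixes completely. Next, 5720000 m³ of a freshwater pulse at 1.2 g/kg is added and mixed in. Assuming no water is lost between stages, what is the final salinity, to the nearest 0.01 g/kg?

19.78 g/kg

Conserving salt mass:
Initial salt = 23,400,000×26.6 = 622,440,000
After stage 1: salt = 622,440,000 + 35,900,000×18.3 = 1,279,410,000; volume = 59,300,000 m³; S = 21.575 g/kg
After stage 2: salt = 1,279,410,000 + 5,720,000×1.2 = 1,286,274,000; volume = 65,020,000 m³
S = 1,286,274,000 / 65,020,000 = 19.7827 g/kg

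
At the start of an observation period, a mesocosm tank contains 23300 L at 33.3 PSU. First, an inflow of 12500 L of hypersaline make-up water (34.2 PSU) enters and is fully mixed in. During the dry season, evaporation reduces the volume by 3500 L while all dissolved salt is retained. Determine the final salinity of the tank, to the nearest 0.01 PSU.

37.26 PSU

After mixing: salt = 23,300×33.3 + 12,500×34.2 = 1,203,390; volume = 35,800 L
After evaporation: salt unchanged = 1,203,390; volume = 35,800 − 3,500 = 32,300 L
S = 1,203,390 / 32,300 = 37.2567 PSU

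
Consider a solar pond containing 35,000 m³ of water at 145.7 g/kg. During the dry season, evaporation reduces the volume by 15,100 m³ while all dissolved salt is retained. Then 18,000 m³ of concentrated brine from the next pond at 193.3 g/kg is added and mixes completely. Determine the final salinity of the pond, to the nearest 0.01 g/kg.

226.36 g/kg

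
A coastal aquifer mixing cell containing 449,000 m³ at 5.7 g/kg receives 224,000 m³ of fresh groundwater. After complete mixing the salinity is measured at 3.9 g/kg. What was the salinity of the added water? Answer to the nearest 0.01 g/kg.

Salt balance: 449,000×5.7 + 224,000×S = 673,000×3.9
2,559,300 + 224,000·S = 2,624,700
S = (2,624,700 − 2,559,300) / 224,000 = 0.292 g/kg

0.29 g/kg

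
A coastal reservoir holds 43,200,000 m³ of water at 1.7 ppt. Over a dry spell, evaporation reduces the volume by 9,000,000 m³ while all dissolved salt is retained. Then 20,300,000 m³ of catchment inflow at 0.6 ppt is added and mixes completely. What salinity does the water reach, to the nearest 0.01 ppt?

After evaporation: salt = 43,200,000×1.7 = 73,440,000; volume = 43,200,000 − 9,000,000 = 34,200,000 m³
After mixing: salt = 73,440,000 + 20,300,000×0.6 = 85,620,000; volume = 34,200,000 + 20,300,000 = 54,500,000 m³
S = 85,620,000 / 54,500,000 = 1.571 ppt

1.57 ppt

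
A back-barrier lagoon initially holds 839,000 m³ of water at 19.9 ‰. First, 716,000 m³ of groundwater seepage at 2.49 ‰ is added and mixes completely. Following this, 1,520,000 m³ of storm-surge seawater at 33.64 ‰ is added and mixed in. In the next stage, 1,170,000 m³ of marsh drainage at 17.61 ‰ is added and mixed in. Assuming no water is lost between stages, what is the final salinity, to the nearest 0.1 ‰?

21.3 ‰

Conserving salt mass:
Initial salt = 839,000×19.9 = 16,696,100
After stage 1: salt = 16,696,100 + 716,000×2.49 = 18,478,940; volume = 1,555,000 m³; S = 11.884 ‰
After stage 2: salt = 18,478,940 + 1,520,000×33.64 = 69,611,740; volume = 3,075,000 m³; S = 22.638 ‰
After stage 3: salt = 69,611,740 + 1,170,000×17.61 = 90,215,440; volume = 4,245,000 m³
S = 90,215,440 / 4,245,000 = 21.2522 ‰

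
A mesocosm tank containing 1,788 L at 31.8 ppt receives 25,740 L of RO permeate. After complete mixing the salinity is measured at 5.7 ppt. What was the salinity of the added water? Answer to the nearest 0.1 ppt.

Salt balance: 1,788×31.8 + 25,740×S = 27,528×5.7
56,858.4 + 25,740·S = 156,909.6
S = (156,909.6 − 56,858.4) / 25,740 = 3.887 ppt

3.9 ppt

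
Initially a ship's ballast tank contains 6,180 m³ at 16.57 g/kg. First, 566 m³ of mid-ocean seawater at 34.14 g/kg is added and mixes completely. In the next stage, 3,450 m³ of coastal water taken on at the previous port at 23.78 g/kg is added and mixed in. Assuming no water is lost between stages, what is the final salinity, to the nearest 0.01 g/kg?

Conserving salt mass:
Initial salt = 6,180×16.57 = 102,402.6
After stage 1: salt = 102,402.6 + 566×34.14 = 121,725.84; volume = 6,746 m³; S = 18.044 g/kg
After stage 2: salt = 121,725.84 + 3,450×23.78 = 203,766.84; volume = 10,196 m³
S = 203,766.84 / 10,196 = 19.985 g/kg

19.98 g/kg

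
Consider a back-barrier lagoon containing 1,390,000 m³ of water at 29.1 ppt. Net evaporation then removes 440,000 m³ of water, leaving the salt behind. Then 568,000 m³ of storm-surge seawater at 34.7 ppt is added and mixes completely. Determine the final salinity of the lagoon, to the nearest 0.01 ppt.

39.63 ppt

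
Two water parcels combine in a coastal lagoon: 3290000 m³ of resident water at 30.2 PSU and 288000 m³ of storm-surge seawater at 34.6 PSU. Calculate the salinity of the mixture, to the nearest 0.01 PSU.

30.55 PSU

Conserving salt mass:
salt = 3,290,000×30.2 + 288,000×34.6 = 99,358,000 + 9,964,800 = 109,322,800
volume = 3,290,000 + 288,000 = 3,578,000 m³
S = 109,322,800 / 3,578,000 = 30.5542 PSU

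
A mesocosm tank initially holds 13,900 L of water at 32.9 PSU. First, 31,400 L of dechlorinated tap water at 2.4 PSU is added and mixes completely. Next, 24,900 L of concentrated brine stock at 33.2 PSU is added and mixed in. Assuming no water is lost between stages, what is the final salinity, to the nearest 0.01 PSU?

19.36 PSU

Total salt / total volume:
Initial salt = 13,900×32.9 = 457,310
After stage 1: salt = 457,310 + 31,400×2.4 = 532,670; volume = 45,300 L; S = 11.759 PSU
After stage 2: salt = 532,670 + 24,900×33.2 = 1,359,350; volume = 70,200 L
S = 1,359,350 / 70,200 = 19.364 PSU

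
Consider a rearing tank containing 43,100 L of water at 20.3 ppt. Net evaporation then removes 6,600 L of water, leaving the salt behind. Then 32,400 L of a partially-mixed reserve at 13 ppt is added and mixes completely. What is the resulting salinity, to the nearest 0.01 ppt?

After evaporation: salt = 43,100×20.3 = 874,930; volume = 43,100 − 6,600 = 36,500 L
After mixing: salt = 874,930 + 32,400×13 = 1,296,130; volume = 36,500 + 32,400 = 68,900 L
S = 1,296,130 / 68,900 = 18.8118 ppt

18.81 ppt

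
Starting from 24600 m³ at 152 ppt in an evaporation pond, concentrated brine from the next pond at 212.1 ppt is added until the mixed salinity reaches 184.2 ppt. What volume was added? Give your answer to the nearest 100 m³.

Salt balance: 24,600×152 + V×212.1 = (24,600+V)×184.2
3,739,200 + 212.1V = 4,531,320 + 184.2V
792,120 = 27.9V
V = 28,391.4 m³

28400 m³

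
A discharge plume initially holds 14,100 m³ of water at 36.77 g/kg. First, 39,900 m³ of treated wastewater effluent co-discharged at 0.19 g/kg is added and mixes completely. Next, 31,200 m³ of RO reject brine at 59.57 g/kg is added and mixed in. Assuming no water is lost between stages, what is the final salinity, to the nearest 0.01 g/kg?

Salt balance:
Initial salt = 14,100×36.77 = 518,457
After stage 1: salt = 518,457 + 39,900×0.19 = 526,038; volume = 54,000 m³; S = 9.741 g/kg
After stage 2: salt = 526,038 + 31,200×59.57 = 2,384,622; volume = 85,200 m³
S = 2,384,622 / 85,200 = 27.9885 g/kg

27.99 g/kg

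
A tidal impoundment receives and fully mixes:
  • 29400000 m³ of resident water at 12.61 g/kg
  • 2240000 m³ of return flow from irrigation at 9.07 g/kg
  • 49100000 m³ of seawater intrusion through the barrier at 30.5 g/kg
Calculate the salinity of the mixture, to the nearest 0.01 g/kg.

Weighted by volume,
salt = 29,400,000×12.61 + 2,240,000×9.07 + 49,100,000×30.5 = 370,734,000 + 20,316,800 + 1,497,550,000 = 1,888,600,800
volume = 29,400,000 + 2,240,000 + 49,100,000 = 80,740,000 m³
S = 1,888,600,800 / 80,740,000 = 23.3911 g/kg

23.39 g/kg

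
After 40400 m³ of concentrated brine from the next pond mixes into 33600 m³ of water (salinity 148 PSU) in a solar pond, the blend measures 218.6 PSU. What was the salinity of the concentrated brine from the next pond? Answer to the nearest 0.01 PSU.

Salt balance: 33,600×148 + 40,400×S = 74,000×218.6
4,972,800 + 40,400·S = 16,176,400
S = (16,176,400 − 4,972,800) / 40,400 = 277.3168 PSU

277.32 PSU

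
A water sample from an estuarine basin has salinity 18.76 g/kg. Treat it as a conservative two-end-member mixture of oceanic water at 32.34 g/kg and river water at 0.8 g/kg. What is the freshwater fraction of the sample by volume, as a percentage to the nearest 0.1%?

Let f be the freshwater fraction. Salt balance per unit volume:
f×0.8 + (1−f)×32.34 = 18.76
f = (32.34 − 18.76) / (32.34 − 0.8) = 13.58/31.54 = 0.4306

43.1%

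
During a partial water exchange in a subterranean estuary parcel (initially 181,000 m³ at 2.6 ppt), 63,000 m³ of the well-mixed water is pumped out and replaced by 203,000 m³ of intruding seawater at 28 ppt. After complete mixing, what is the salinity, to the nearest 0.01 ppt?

Remaining after removal: 118,000 m³ at 2.6 ppt (salt = 306,800)
After addition: salt = 306,800 + 203,000×28 = 5,990,800; volume = 321,000 m³
S = 5,990,800 / 321,000 = 18.6629 ppt

18.66 ppt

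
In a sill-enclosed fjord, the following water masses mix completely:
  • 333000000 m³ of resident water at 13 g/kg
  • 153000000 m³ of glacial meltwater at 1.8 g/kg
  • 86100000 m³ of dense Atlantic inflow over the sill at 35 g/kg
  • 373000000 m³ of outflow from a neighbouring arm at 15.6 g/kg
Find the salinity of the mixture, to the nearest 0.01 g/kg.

Weighted by volume,
salt = 333,000,000×13 + 153,000,000×1.8 + 86,100,000×35 + 373,000,000×15.6 = 4,329,000,000 + 275,400,000 + 3,013,500,000 + 5,818,800,000 = 13,436,700,000
volume = 333,000,000 + 153,000,000 + 86,100,000 + 373,000,000 = 945,100,000 m³
S = 13,436,700,000 / 945,100,000 = 14.2172 g/kg

14.22 g/kg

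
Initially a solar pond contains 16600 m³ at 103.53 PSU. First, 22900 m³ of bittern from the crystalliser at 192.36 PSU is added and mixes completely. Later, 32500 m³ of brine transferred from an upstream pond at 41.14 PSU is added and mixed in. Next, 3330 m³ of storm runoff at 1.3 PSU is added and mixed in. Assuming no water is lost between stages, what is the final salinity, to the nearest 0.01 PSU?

Salt balance:
Initial salt = 16,600×103.53 = 1,718,598
After stage 1: salt = 1,718,598 + 22,900×192.36 = 6,123,642; volume = 39,500 m³; S = 155.029 PSU
After stage 2: salt = 6,123,642 + 32,500×41.14 = 7,460,692; volume = 72,000 m³; S = 103.621 PSU
After stage 3: salt = 7,460,692 + 3,330×1.3 = 7,465,021; volume = 75,330 m³
S = 7,465,021 / 75,330 = 99.0976 PSU

99.10 PSU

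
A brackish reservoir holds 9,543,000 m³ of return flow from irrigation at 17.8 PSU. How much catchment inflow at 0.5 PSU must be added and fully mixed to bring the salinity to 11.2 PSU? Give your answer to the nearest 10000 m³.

5890000 m³

Salt balance: 9,543,000×17.8 + V×0.5 = (9,543,000+V)×11.2
169,865,400 + 0.5V = 106,881,600 + 11.2V
62,983,800 = 10.7V
V = 5,886,336.45 m³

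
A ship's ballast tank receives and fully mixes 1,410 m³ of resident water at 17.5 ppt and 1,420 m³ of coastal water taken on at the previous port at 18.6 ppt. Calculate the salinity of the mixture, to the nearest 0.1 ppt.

By conservation of dissolved salt,
salt = 1,410×17.5 + 1,420×18.6 = 24,675 + 26,412 = 51,087
volume = 1,410 + 1,420 = 2,830 m³
S = 51,087 / 2,830 = 18.052 ppt

18.1 ppt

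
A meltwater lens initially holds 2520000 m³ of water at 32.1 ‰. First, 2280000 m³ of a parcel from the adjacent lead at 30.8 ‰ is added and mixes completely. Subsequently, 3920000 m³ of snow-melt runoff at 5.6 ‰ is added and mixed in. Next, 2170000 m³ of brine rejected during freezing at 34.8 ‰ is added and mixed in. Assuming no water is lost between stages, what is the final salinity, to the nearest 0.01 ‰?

22.83 ‰

Weighted by volume,
Initial salt = 2,520,000×32.1 = 80,892,000
After stage 1: salt = 80,892,000 + 2,280,000×30.8 = 151,116,000; volume = 4,800,000 m³; S = 31.483 ‰
After stage 2: salt = 151,116,000 + 3,920,000×5.6 = 173,068,000; volume = 8,720,000 m³; S = 19.847 ‰
After stage 3: salt = 173,068,000 + 2,170,000×34.8 = 248,584,000; volume = 10,890,000 m³
S = 248,584,000 / 10,890,000 = 22.8268 ‰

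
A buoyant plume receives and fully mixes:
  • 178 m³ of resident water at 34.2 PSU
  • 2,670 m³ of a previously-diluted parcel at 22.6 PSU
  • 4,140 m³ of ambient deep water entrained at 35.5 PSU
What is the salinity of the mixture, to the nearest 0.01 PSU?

Mass of salt is conserved:
salt = 178×34.2 + 2,670×22.6 + 4,140×35.5 = 6,087.6 + 60,342 + 146,970 = 213,399.6
volume = 178 + 2,670 + 4,140 = 6,988 m³
S = 213,399.6 / 6,988 = 30.538 PSU

30.54 PSU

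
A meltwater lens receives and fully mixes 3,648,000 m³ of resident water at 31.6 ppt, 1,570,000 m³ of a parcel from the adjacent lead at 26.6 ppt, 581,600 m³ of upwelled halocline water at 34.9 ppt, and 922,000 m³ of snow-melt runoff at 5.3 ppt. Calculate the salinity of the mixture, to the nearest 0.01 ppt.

27.11 ppt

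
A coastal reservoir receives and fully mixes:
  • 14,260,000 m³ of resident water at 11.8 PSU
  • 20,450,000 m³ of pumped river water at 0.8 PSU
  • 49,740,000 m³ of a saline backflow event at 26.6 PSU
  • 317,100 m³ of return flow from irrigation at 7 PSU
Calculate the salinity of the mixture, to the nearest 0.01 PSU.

17.81 PSU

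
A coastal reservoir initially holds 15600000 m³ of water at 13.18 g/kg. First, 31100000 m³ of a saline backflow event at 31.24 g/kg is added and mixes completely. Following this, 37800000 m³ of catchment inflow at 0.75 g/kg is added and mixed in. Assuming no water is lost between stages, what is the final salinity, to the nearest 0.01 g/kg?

Weighted by volume,
Initial salt = 15,600,000×13.18 = 205,608,000
After stage 1: salt = 205,608,000 + 31,100,000×31.24 = 1,177,172,000; volume = 46,700,000 m³; S = 25.207 g/kg
After stage 2: salt = 1,177,172,000 + 37,800,000×0.75 = 1,205,522,000; volume = 84,500,000 m³
S = 1,205,522,000 / 84,500,000 = 14.2665 g/kg

14.27 g/kg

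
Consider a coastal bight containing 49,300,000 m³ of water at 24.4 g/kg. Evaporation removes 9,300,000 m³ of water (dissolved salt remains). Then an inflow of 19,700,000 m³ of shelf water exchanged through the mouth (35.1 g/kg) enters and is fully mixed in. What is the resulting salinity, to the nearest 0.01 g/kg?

After evaporation: salt = 49,300,000×24.4 = 1,202,920,000; volume = 49,300,000 − 9,300,000 = 40,000,000 m³
After mixing: salt = 1,202,920,000 + 19,700,000×35.1 = 1,894,390,000; volume = 40,000,000 + 19,700,000 = 59,700,000 m³
S = 1,894,390,000 / 59,700,000 = 31.7318 g/kg

31.73 g/kg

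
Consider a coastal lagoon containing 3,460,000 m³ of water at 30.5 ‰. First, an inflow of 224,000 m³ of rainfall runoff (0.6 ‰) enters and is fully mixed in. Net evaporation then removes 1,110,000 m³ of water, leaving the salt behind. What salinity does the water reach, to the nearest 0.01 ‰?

41.05 ‰

After mixing: salt = 3,460,000×30.5 + 224,000×0.6 = 105,664,400; volume = 3,684,000 m³
After evaporation: salt unchanged = 105,664,400; volume = 3,684,000 − 1,110,000 = 2,574,000 m³
S = 105,664,400 / 2,574,000 = 41.0507 ‰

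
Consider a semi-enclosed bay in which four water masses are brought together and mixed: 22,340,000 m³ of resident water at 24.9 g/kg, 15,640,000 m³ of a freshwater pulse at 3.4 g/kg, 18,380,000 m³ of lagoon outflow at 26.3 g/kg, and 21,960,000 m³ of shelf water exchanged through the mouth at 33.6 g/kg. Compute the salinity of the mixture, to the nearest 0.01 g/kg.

23.37 g/kg

Total salt / total volume:
salt = 22,340,000×24.9 + 15,640,000×3.4 + 18,380,000×26.3 + 21,960,000×33.6 = 556,266,000 + 53,176,000 + 483,394,000 + 737,856,000 = 1,830,692,000
volume = 22,340,000 + 15,640,000 + 18,380,000 + 21,960,000 = 78,320,000 m³
S = 1,830,692,000 / 78,320,000 = 23.3745 g/kg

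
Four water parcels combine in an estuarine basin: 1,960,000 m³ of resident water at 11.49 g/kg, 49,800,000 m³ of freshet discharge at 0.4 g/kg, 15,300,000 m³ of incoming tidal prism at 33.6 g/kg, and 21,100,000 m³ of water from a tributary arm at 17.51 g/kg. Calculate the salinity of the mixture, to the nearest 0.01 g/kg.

Salt balance:
salt = 1,960,000×11.49 + 49,800,000×0.4 + 15,300,000×33.6 + 21,100,000×17.51 = 22,520,400 + 19,920,000 + 514,080,000 + 369,461,000 = 925,981,400
volume = 1,960,000 + 49,800,000 + 15,300,000 + 21,100,000 = 88,160,000 m³
S = 925,981,400 / 88,160,000 = 10.5034 g/kg

10.50 g/kg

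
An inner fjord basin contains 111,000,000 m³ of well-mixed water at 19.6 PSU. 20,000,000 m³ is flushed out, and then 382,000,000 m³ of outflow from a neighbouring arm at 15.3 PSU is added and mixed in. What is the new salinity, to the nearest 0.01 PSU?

16.13 PSU

Remaining after removal: 91,000,000 m³ at 19.6 PSU (salt = 1,783,600,000)
After addition: salt = 1,783,600,000 + 382,000,000×15.3 = 7,628,200,000; volume = 473,000,000 m³
S = 7,628,200,000 / 473,000,000 = 16.1273 PSU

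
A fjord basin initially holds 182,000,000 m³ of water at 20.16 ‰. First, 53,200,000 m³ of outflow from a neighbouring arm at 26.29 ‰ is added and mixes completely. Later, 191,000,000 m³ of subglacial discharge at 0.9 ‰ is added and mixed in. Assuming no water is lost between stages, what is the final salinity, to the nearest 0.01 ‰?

12.29 ‰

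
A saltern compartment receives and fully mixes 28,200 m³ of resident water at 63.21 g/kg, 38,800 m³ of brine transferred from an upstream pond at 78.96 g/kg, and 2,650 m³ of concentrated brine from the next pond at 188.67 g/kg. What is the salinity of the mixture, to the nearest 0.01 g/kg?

Total salt / total volume:
salt = 28,200×63.21 + 38,800×78.96 + 2,650×188.67 = 1,782,522 + 3,063,648 + 499,975.5 = 5,346,145.5
volume = 28,200 + 38,800 + 2,650 = 69,650 m³
S = 5,346,145.5 / 69,650 = 76.7573 g/kg

76.76 g/kg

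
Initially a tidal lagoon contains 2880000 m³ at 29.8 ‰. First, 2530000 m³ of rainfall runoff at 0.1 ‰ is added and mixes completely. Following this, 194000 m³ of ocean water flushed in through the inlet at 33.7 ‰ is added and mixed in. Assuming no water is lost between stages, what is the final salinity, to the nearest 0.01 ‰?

Weighted by volume,
Initial salt = 2,880,000×29.8 = 85,824,000
After stage 1: salt = 85,824,000 + 2,530,000×0.1 = 86,077,000; volume = 5,410,000 m³; S = 15.911 ‰
After stage 2: salt = 86,077,000 + 194,000×33.7 = 92,614,800; volume = 5,604,000 m³
S = 92,614,800 / 5,604,000 = 16.5266 ‰

16.53 ‰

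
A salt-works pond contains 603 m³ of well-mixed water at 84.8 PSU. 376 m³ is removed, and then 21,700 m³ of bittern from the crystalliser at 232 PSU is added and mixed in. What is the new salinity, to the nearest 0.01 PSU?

230.48 PSU

Remaining after removal: 227 m³ at 84.8 PSU (salt = 19,249.6)
After addition: salt = 19,249.6 + 21,700×232 = 5,053,649.6; volume = 21,927 m³
S = 5,053,649.6 / 21,927 = 230.4761 PSU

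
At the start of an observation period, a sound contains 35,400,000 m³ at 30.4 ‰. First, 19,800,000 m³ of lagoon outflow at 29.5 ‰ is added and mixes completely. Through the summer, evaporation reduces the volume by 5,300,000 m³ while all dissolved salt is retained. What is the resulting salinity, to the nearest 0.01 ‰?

33.27 ‰

After mixing: salt = 35,400,000×30.4 + 19,800,000×29.5 = 1,660,260,000; volume = 55,200,000 m³
After evaporation: salt unchanged = 1,660,260,000; volume = 55,200,000 − 5,300,000 = 49,900,000 m³
S = 1,660,260,000 / 49,900,000 = 33.2717 ‰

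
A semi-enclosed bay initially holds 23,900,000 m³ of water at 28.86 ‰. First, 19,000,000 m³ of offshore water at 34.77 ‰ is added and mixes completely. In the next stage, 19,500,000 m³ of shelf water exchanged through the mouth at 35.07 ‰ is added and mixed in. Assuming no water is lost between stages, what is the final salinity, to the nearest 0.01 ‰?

Total salt / total volume:
Initial salt = 23,900,000×28.86 = 689,754,000
After stage 1: salt = 689,754,000 + 19,000,000×34.77 = 1,350,384,000; volume = 42,900,000 m³; S = 31.477 ‰
After stage 2: salt = 1,350,384,000 + 19,500,000×35.07 = 2,034,249,000; volume = 62,400,000 m³
S = 2,034,249,000 / 62,400,000 = 32.6001 ‰

32.60 ‰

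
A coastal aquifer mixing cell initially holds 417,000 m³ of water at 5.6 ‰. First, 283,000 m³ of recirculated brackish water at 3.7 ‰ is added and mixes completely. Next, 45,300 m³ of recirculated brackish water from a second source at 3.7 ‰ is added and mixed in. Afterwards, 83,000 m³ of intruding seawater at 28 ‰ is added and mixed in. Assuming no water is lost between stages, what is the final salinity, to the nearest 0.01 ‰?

7.09 ‰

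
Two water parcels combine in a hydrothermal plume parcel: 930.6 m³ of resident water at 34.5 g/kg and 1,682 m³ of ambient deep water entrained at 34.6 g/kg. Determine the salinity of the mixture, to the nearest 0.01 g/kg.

Total salt / total volume:
salt = 930.6×34.5 + 1,682×34.6 = 32,105.7 + 58,197.2 = 90,302.9
volume = 930.6 + 1,682 = 2,612.6 m³
S = 90,302.9 / 2,612.6 = 34.5644 g/kg

34.56 g/kg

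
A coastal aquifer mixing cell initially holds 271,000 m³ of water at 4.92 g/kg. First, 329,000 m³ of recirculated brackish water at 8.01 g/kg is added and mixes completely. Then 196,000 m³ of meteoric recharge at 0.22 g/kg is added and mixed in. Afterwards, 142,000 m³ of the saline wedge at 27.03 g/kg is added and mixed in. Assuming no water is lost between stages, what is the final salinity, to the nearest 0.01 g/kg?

8.37 g/kg

Mass of salt is conserved:
Initial salt = 271,000×4.92 = 1,333,320
After stage 1: salt = 1,333,320 + 329,000×8.01 = 3,968,610; volume = 600,000 m³; S = 6.614 g/kg
After stage 2: salt = 3,968,610 + 196,000×0.22 = 4,011,730; volume = 796,000 m³; S = 5.04 g/kg
After stage 3: salt = 4,011,730 + 142,000×27.03 = 7,849,990; volume = 938,000 m³
S = 7,849,990 / 938,000 = 8.3689 g/kg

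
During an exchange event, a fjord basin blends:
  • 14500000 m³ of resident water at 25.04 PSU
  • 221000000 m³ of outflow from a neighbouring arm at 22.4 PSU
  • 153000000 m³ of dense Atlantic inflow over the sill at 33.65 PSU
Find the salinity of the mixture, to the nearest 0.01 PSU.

26.93 PSU

Mass of salt is conserved:
salt = 14,500,000×25.04 + 221,000,000×22.4 + 153,000,000×33.65 = 363,080,000 + 4,950,400,000 + 5,148,450,000 = 10,461,930,000
volume = 14,500,000 + 221,000,000 + 153,000,000 = 388,500,000 m³
S = 10,461,930,000 / 388,500,000 = 26.929 PSU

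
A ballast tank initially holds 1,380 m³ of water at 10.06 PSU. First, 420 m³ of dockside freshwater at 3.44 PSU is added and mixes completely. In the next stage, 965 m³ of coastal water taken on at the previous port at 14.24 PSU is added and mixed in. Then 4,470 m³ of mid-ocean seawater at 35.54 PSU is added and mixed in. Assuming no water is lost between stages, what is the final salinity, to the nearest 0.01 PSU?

25.98 PSU

Conserving salt mass:
Initial salt = 1,380×10.06 = 13,882.8
After stage 1: salt = 13,882.8 + 420×3.44 = 15,327.6; volume = 1,800 m³; S = 8.515 PSU
After stage 2: salt = 15,327.6 + 965×14.24 = 29,069.2; volume = 2,765 m³; S = 10.513 PSU
After stage 3: salt = 29,069.2 + 4,470×35.54 = 187,933; volume = 7,235 m³
S = 187,933 / 7,235 = 25.9755 PSU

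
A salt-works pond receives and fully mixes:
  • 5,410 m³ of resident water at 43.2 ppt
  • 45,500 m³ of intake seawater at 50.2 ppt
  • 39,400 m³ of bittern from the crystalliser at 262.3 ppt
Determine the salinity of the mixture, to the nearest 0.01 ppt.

142.31 ppt

Salt balance:
salt = 5,410×43.2 + 45,500×50.2 + 39,400×262.3 = 233,712 + 2,284,100 + 10,334,620 = 12,852,432
volume = 5,410 + 45,500 + 39,400 = 90,310 m³
S = 12,852,432 / 90,310 = 142.3146 ppt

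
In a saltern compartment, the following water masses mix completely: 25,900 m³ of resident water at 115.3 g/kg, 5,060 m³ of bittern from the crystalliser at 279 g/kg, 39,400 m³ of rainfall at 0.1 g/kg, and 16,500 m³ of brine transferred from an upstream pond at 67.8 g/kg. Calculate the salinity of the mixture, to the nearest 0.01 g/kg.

Salt balance:
salt = 25,900×115.3 + 5,060×279 + 39,400×0.1 + 16,500×67.8 = 2,986,270 + 1,411,740 + 3,940 + 1,118,700 = 5,520,650
volume = 25,900 + 5,060 + 39,400 + 16,500 = 86,860 m³
S = 5,520,650 / 86,860 = 63.558 g/kg

63.56 g/kg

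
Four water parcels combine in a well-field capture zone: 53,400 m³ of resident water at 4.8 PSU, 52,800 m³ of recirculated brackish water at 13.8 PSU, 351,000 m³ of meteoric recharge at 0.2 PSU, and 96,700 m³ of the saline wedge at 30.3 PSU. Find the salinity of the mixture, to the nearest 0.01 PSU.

Salt balance:
salt = 53,400×4.8 + 52,800×13.8 + 351,000×0.2 + 96,700×30.3 = 256,320 + 728,640 + 70,200 + 2,930,010 = 3,985,170
volume = 53,400 + 52,800 + 351,000 + 96,700 = 553,900 m³
S = 3,985,170 / 553,900 = 7.1947 PSU

7.19 PSU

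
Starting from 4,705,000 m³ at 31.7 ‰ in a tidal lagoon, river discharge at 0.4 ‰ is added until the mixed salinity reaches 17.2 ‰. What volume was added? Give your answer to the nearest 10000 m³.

Salt balance: 4,705,000×31.7 + V×0.4 = (4,705,000+V)×17.2
149,148,500 + 0.4V = 80,926,000 + 17.2V
68,222,500 = 16.8V
V = 4,060,863.1 m³

4060000 m³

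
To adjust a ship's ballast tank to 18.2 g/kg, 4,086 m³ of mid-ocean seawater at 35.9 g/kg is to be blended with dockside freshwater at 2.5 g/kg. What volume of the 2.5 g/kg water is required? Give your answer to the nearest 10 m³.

Salt balance: 4,086×35.9 + V×2.5 = (4,086+V)×18.2
146,687.4 + 2.5V = 74,365.2 + 18.2V
72,322.2 = 15.7V
V = 4,606.51 m³

4610 m³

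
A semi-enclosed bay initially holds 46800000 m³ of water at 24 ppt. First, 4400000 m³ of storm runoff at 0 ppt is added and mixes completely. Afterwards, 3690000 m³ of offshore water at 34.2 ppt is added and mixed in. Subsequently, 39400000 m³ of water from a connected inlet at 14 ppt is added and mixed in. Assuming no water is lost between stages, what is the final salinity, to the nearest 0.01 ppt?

19.10 ppt

Total salt / total volume:
Initial salt = 46,800,000×24 = 1,123,200,000
After stage 1: salt = 1,123,200,000 + 4,400,000×0 = 1,123,200,000; volume = 51,200,000 m³; S = 21.938 ppt
After stage 2: salt = 1,123,200,000 + 3,690,000×34.2 = 1,249,398,000; volume = 54,890,000 m³; S = 22.762 ppt
After stage 3: salt = 1,249,398,000 + 39,400,000×14 = 1,800,998,000; volume = 94,290,000 m³
S = 1,800,998,000 / 94,290,000 = 19.1006 ppt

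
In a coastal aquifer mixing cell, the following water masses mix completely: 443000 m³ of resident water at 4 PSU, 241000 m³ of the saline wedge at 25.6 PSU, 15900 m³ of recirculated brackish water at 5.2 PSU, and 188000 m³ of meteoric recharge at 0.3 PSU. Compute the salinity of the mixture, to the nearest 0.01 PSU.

9.10 PSU

Mass of salt is conserved:
salt = 443,000×4 + 241,000×25.6 + 15,900×5.2 + 188,000×0.3 = 1,772,000 + 6,169,600 + 82,680 + 56,400 = 8,080,680
volume = 443,000 + 241,000 + 15,900 + 188,000 = 887,900 m³
S = 8,080,680 / 887,900 = 9.1009 PSU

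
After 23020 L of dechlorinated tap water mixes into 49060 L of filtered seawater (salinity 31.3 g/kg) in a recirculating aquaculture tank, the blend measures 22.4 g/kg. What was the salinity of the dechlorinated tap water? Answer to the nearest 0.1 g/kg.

Salt balance: 49,060×31.3 + 23,020×S = 72,080×22.4
1,535,578 + 23,020·S = 1,614,592
S = (1,614,592 − 1,535,578) / 23,020 = 3.4324 g/kg

3.4 g/kg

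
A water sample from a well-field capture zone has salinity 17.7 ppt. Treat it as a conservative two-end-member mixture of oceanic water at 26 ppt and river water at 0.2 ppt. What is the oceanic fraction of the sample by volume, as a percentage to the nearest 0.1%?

Let g be the oceanic fraction. Salt balance per unit volume:
g×26 + (1−g)×0.2 = 17.7
g = (17.7 − 0.2) / (26 − 0.2) = 17.5/25.8 = 0.6783

67.8%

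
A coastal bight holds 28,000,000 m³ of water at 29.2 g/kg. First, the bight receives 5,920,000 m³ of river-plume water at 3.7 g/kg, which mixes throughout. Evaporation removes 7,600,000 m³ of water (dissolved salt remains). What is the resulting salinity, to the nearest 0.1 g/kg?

After mixing: salt = 28,000,000×29.2 + 5,920,000×3.7 = 839,504,000; volume = 33,920,000 m³
After evaporation: salt unchanged = 839,504,000; volume = 33,920,000 − 7,600,000 = 26,320,000 m³
S = 839,504,000 / 26,320,000 = 31.896 g/kg

31.9 g/kg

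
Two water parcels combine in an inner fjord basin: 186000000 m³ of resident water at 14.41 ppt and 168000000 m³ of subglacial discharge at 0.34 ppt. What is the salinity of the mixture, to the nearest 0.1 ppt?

7.7 ppt

Conserving salt mass:
salt = 186,000,000×14.41 + 168,000,000×0.34 = 2,680,260,000 + 57,120,000 = 2,737,380,000
volume = 186,000,000 + 168,000,000 = 354,000,000 m³
S = 2,737,380,000 / 354,000,000 = 7.733 ppt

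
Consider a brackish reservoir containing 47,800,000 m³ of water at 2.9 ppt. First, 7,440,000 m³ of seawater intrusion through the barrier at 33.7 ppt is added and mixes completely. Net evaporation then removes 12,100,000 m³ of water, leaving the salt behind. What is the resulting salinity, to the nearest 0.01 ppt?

9.03 ppt

After mixing: salt = 47,800,000×2.9 + 7,440,000×33.7 = 389,348,000; volume = 55,240,000 m³
After evaporation: salt unchanged = 389,348,000; volume = 55,240,000 − 12,100,000 = 43,140,000 m³
S = 389,348,000 / 43,140,000 = 9.0252 ppt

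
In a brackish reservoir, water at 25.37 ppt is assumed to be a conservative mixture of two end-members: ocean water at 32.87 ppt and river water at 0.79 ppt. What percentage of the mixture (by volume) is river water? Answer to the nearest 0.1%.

Let f be the freshwater fraction. Salt balance per unit volume:
f×0.79 + (1−f)×32.87 = 25.37
f = (32.87 − 25.37) / (32.87 − 0.79) = 7.5/32.08 = 0.2338

23.4%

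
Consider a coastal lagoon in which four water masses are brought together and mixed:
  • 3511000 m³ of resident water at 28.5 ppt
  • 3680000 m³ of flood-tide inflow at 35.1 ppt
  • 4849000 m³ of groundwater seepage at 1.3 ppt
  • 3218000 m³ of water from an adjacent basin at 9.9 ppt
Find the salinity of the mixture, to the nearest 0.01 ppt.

17.52 ppt

Salt balance:
salt = 3,511,000×28.5 + 3,680,000×35.1 + 4,849,000×1.3 + 3,218,000×9.9 = 100,063,500 + 129,168,000 + 6,303,700 + 31,858,200 = 267,393,400
volume = 3,511,000 + 3,680,000 + 4,849,000 + 3,218,000 = 15,258,000 m³
S = 267,393,400 / 15,258,000 = 17.5248 ppt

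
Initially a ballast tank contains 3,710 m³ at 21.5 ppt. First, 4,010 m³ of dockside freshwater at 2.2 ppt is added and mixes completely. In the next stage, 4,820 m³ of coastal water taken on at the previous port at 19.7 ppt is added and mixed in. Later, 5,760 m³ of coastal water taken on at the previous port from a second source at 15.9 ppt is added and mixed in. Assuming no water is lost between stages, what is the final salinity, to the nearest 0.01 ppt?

Mass of salt is conserved:
Initial salt = 3,710×21.5 = 79,765
After stage 1: salt = 79,765 + 4,010×2.2 = 88,587; volume = 7,720 m³; S = 11.475 ppt
After stage 2: salt = 88,587 + 4,820×19.7 = 183,541; volume = 12,540 m³; S = 14.636 ppt
After stage 3: salt = 183,541 + 5,760×15.9 = 275,125; volume = 18,300 m³
S = 275,125 / 18,300 = 15.0342 ppt

15.03 ppt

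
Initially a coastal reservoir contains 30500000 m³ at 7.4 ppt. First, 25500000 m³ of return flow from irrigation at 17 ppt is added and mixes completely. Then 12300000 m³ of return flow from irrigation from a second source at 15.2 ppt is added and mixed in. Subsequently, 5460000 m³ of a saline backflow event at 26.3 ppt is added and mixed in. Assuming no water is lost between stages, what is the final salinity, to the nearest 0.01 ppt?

13.42 ppt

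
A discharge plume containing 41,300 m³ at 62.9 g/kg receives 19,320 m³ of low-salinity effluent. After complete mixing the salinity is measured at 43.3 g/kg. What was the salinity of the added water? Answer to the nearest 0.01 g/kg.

Salt balance: 41,300×62.9 + 19,320×S = 60,620×43.3
2,597,770 + 19,320·S = 2,624,846
S = (2,624,846 − 2,597,770) / 19,320 = 1.4014 g/kg

1.40 g/kg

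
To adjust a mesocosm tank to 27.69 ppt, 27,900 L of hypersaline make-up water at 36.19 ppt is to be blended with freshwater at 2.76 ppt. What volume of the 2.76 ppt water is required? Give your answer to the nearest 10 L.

Salt balance: 27,900×36.19 + V×2.76 = (27,900+V)×27.69
1,009,701 + 2.76V = 772,551 + 27.69V
237,150 = 24.93V
V = 9,512.64 L

9510 L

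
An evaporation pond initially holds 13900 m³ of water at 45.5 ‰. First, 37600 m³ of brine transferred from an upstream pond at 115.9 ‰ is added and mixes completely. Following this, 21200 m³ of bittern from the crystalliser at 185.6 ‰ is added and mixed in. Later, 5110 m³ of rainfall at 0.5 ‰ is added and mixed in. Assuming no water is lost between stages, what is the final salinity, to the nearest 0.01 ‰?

114.74 ‰

By conservation of dissolved salt,
Initial salt = 13,900×45.5 = 632,450
After stage 1: salt = 632,450 + 37,600×115.9 = 4,990,290; volume = 51,500 m³; S = 96.899 ‰
After stage 2: salt = 4,990,290 + 21,200×185.6 = 8,925,010; volume = 72,700 m³; S = 122.765 ‰
After stage 3: salt = 8,925,010 + 5,110×0.5 = 8,927,565; volume = 77,810 m³
S = 8,927,565 / 77,810 = 114.7354 ‰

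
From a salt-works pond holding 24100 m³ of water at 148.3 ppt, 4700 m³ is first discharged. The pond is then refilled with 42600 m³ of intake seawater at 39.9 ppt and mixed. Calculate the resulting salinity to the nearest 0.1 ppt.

Remaining after removal: 19,400 m³ at 148.3 ppt (salt = 2,877,020)
After addition: salt = 2,877,020 + 42,600×39.9 = 4,576,760; volume = 62,000 m³
S = 4,576,760 / 62,000 = 73.8187 ppt

73.8 ppt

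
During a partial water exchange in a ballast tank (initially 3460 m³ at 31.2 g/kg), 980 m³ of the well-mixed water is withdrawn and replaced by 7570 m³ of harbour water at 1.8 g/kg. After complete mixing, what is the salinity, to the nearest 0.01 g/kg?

9.05 g/kg

Remaining after removal: 2,480 m³ at 31.2 g/kg (salt = 77,376)
After addition: salt = 77,376 + 7,570×1.8 = 91,002; volume = 10,050 m³
S = 91,002 / 10,050 = 9.0549 g/kg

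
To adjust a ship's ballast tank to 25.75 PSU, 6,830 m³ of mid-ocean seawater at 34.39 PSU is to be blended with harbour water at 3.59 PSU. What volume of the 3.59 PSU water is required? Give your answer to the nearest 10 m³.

Salt balance: 6,830×34.39 + V×3.59 = (6,830+V)×25.75
234,883.7 + 3.59V = 175,872.5 + 25.75V
59,011.2 = 22.16V
V = 2,662.96 m³

2660 m³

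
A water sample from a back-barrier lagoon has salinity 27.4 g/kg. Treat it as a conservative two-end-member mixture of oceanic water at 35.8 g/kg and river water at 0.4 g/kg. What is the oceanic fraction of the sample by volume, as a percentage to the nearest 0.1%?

76.3%

Let g be the oceanic fraction. Salt balance per unit volume:
g×35.8 + (1−g)×0.4 = 27.4
g = (27.4 − 0.4) / (35.8 − 0.4) = 27/35.4 = 0.7627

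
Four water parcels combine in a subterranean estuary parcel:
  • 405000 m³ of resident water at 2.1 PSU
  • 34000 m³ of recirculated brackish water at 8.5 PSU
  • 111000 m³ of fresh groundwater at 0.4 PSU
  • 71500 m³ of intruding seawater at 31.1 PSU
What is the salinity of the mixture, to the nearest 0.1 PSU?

5.5 PSU

Conserving salt mass:
salt = 405,000×2.1 + 34,000×8.5 + 111,000×0.4 + 71,500×31.1 = 850,500 + 289,000 + 44,400 + 2,223,650 = 3,407,550
volume = 405,000 + 34,000 + 111,000 + 71,500 = 621,500 m³
S = 3,407,550 / 621,500 = 5.483 PSU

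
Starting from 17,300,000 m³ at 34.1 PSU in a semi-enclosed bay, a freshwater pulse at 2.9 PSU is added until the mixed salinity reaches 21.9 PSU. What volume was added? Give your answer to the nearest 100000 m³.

11100000 m³

Salt balance: 17,300,000×34.1 + V×2.9 = (17,300,000+V)×21.9
589,930,000 + 2.9V = 378,870,000 + 21.9V
211,060,000 = 19V
V = 11,108,421.05 m³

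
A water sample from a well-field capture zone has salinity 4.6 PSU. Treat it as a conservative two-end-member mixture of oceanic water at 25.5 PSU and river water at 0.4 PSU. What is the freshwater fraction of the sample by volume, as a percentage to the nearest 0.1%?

83.3%

Let f be the freshwater fraction. Salt balance per unit volume:
f×0.4 + (1−f)×25.5 = 4.6
f = (25.5 − 4.6) / (25.5 − 0.4) = 20.9/25.1 = 0.8327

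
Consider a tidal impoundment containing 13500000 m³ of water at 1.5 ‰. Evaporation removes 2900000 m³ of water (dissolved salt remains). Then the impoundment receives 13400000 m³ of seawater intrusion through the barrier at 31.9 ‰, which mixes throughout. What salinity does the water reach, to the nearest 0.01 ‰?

18.65 ‰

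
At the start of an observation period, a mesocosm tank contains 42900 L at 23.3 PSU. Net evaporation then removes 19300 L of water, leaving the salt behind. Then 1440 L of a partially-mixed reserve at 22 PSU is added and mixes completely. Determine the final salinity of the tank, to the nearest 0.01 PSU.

After evaporation: salt = 42,900×23.3 = 999,570; volume = 42,900 − 19,300 = 23,600 L
After mixing: salt = 999,570 + 1,440×22 = 1,031,250; volume = 23,600 + 1,440 = 25,040 L
S = 1,031,250 / 25,040 = 41.1841 PSU

41.18 PSU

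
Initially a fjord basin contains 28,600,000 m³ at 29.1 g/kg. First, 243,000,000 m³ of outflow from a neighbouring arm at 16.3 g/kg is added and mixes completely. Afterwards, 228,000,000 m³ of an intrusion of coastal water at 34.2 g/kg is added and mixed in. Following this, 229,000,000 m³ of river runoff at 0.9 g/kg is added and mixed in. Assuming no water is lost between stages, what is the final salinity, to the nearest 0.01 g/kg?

17.56 g/kg

By conservation of dissolved salt,
Initial salt = 28,600,000×29.1 = 832,260,000
After stage 1: salt = 832,260,000 + 243,000,000×16.3 = 4,793,160,000; volume = 271,600,000 m³; S = 17.648 g/kg
After stage 2: salt = 4,793,160,000 + 228,000,000×34.2 = 12,590,760,000; volume = 499,600,000 m³; S = 25.202 g/kg
After stage 3: salt = 12,590,760,000 + 229,000,000×0.9 = 12,796,860,000; volume = 728,600,000 m³
S = 12,796,860,000 / 728,600,000 = 17.5636 g/kg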